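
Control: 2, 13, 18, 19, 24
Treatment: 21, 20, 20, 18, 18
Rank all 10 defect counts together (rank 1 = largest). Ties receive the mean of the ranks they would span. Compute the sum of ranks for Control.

32

Sorted (descending): 24, 21, 20, 20, 19, 18, 18, 18, 13, 2
The 2 values of 20 occupy positions 3–4 → average rank (3+4)/2 = 3.5.
The 3 values of 18 occupy positions 6–8 → average rank 7.
Control values → pooled ranks: 2→10, 13→9, 18→7, 19→5, 24→1
Rank sum = 10 + 9 + 7 + 5 + 1 = 32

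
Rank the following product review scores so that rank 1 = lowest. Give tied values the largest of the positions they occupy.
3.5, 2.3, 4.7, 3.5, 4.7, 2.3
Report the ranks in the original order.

Sorted (ascending): 2.3, 2.3, 3.5, 3.5, 4.7, 4.7
The 2 values of 2.3 occupy positions 1–2 → each gets rank 2.
The 2 values of 3.5 occupy positions 3–4 → each gets rank 4.
The 2 values of 4.7 occupy positions 5–6 → each gets rank 6.

4, 2, 6, 4, 6, 2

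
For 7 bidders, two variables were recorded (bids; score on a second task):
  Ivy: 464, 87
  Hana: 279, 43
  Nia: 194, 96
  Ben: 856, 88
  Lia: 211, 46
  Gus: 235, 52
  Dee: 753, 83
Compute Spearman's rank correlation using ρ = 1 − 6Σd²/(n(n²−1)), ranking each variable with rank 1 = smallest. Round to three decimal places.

Ranks of variable 1: 5, 4, 1, 7, 2, 3, 6
Ranks of variable 2: 5, 1, 7, 6, 2, 3, 4
d = r₁ − r₂: 0, 3, -6, 1, 0, 0, 2
d²: 0, 9, 36, 1, 0, 0, 4; Σd² = 50
ρ = 1 − 6·50/(7·48) = 1 − 300/336 = 0.107

0.107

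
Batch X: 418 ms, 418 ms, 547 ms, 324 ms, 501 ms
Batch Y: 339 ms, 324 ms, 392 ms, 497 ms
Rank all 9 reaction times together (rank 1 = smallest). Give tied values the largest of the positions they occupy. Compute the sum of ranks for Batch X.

31

Sorted (ascending): 324, 324, 339, 392, 418, 418, 497, 501, 547
The 2 values of 324 occupy positions 1–2 → each gets rank 2.
The 2 values of 418 occupy positions 5–6 → each gets rank 6.
Batch X values → pooled ranks: 418→6, 418→6, 547→9, 324→2, 501→8
Rank sum = 6 + 6 + 9 + 2 + 8 = 31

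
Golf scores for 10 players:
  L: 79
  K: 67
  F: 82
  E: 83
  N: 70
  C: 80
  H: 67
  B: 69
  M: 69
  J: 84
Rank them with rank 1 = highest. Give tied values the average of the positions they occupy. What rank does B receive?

7.5

Sorted (descending): 84, 83, 82, 80, 79, 70, 69, 69, 67, 67
The 2 values of 69 occupy positions 7–8 → average rank (7+8)/2 = 7.5.
The 2 values of 67 occupy positions 9–10 → average rank (9+10)/2 = 9.5.
B has value 69 → rank 7.5.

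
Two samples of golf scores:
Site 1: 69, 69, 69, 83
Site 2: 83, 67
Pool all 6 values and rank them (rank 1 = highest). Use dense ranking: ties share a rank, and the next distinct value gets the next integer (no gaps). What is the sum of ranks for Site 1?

7

Sorted (descending): 83, 83, 69, 69, 69, 67
The 2 values of 83 share dense rank 1.
The 3 values of 69 share dense rank 2.
Remaining distinct values take the next consecutive integers.
Site 1 values → pooled ranks: 69→2, 69→2, 69→2, 83→1
Rank sum = 2 + 2 + 2 + 1 = 7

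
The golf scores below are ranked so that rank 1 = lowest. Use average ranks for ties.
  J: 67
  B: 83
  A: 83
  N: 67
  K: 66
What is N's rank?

Sorted (ascending): 66, 67, 67, 83, 83
The 2 values of 67 occupy positions 2–3 → average rank (2+3)/2 = 2.5.
The 2 values of 83 occupy positions 4–5 → average rank (4+5)/2 = 4.5.
N has value 67 → rank 2.5.

2.5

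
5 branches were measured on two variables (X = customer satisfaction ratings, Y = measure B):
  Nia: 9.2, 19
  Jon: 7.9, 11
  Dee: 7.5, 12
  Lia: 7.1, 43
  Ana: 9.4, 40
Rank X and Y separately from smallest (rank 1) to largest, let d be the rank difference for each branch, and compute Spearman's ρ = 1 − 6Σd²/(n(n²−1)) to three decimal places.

-0.100

Ranks of variable 1: 4, 3, 2, 1, 5
Ranks of variable 2: 3, 1, 2, 5, 4
d = r₁ − r₂: 1, 2, 0, -4, 1
d²: 1, 4, 0, 16, 1; Σd² = 22
ρ = 1 − 6·22/(5·24) = 1 − 132/120 = -0.100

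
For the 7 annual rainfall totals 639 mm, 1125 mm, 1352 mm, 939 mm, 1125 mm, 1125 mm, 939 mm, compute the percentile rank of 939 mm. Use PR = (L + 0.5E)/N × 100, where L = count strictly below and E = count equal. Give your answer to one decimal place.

N = 7.
Strictly below 939: 1. Equal to 939: 2.
PR = (1 + 0.5·2)/7 × 100 = 28.6

28.6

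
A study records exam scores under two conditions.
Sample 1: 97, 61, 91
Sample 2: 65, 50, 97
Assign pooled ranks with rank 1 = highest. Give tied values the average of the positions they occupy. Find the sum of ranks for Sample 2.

Sorted (descending): 97, 97, 91, 65, 61, 50
The 2 values of 97 occupy positions 1–2 → average rank (1+2)/2 = 1.5.
Sample 2 values → pooled ranks: 65→4, 50→6, 97→1.5
Rank sum = 4 + 6 + 1.5 = 11.5

11.5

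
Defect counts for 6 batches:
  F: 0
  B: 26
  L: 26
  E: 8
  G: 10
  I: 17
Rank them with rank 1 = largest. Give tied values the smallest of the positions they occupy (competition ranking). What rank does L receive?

Sorted (descending): 26, 26, 17, 10, 8, 0
The 2 values of 26 occupy positions 1–2 → each gets rank 1.
L has value 26 → rank 1.

1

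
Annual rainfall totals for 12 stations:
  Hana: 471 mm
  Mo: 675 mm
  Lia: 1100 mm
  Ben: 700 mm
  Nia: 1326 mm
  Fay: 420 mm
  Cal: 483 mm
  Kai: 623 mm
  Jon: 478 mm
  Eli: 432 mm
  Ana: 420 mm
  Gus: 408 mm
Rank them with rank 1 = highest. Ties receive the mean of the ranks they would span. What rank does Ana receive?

Sorted (descending): 1326, 1100, 700, 675, 623, 483, 478, 471, 432, 420, 420, 408
The 2 values of 420 occupy positions 10–11 → average rank (10+11)/2 = 10.5.
Ana has value 420 mm → rank 10.5.

10.5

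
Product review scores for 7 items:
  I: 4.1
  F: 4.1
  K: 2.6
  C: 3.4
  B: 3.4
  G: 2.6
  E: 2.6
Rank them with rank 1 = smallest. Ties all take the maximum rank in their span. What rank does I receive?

Sorted (ascending): 2.6, 2.6, 2.6, 3.4, 3.4, 4.1, 4.1
The 3 values of 2.6 occupy positions 1–3 → each gets rank 3.
The 2 values of 3.4 occupy positions 4–5 → each gets rank 5.
The 2 values of 4.1 occupy positions 6–7 → each gets rank 7.
I has value 4.1 → rank 7.

7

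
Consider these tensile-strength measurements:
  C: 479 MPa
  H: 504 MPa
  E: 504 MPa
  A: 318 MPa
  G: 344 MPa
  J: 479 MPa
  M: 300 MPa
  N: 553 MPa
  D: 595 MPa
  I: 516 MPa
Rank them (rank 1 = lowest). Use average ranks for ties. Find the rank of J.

4.5

Sorted (ascending): 300, 318, 344, 479, 479, 504, 504, 516, 553, 595
The 2 values of 479 occupy positions 4–5 → average rank (4+5)/2 = 4.5.
The 2 values of 504 occupy positions 6–7 → average rank (6+7)/2 = 6.5.
J has value 479 MPa → rank 4.5.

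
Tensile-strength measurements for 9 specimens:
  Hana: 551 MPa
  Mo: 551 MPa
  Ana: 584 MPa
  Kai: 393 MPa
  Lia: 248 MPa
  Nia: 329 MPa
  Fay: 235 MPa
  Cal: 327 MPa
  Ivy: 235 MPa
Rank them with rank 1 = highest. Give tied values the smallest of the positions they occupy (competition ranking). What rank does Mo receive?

2

Sorted (descending): 584, 551, 551, 393, 329, 327, 248, 235, 235
The 2 values of 551 occupy positions 2–3 → each gets rank 2.
The 2 values of 235 occupy positions 8–9 → each gets rank 8.
Mo has value 551 MPa → rank 2.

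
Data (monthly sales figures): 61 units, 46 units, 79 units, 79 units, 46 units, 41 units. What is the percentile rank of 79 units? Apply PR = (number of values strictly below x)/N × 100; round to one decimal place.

66.7

N = 6.
Strictly below 79: 4. Equal to 79: 2.
PR = 4/6 × 100 = 66.7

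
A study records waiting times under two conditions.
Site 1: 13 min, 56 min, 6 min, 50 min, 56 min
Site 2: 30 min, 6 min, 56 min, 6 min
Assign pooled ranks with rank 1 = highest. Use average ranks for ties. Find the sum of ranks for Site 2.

Sorted (descending): 56, 56, 56, 50, 30, 13, 6, 6, 6
The 3 values of 56 occupy positions 1–3 → average rank 2.
The 3 values of 6 occupy positions 7–9 → average rank 8.
Site 2 values → pooled ranks: 30→5, 6→8, 56→2, 6→8
Rank sum = 5 + 8 + 2 + 8 = 23

23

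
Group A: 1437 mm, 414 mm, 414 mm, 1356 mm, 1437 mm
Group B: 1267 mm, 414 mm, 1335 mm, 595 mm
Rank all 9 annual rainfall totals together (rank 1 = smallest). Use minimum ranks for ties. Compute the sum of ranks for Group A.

25

Sorted (ascending): 414, 414, 414, 595, 1267, 1335, 1356, 1437, 1437
The 3 values of 414 occupy positions 1–3 → each gets rank 1.
The 2 values of 1437 occupy positions 8–9 → each gets rank 8.
Group A values → pooled ranks: 1437→8, 414→1, 414→1, 1356→7, 1437→8
Rank sum = 8 + 1 + 1 + 7 + 8 = 25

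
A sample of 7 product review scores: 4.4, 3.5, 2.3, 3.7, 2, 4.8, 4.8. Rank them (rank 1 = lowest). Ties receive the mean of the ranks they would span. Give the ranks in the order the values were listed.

5, 3, 2, 4, 1, 6.5, 6.5

Sorted (ascending): 2, 2.3, 3.5, 3.7, 4.4, 4.8, 4.8
The 2 values of 4.8 occupy positions 6–7 → average rank (6+7)/2 = 6.5.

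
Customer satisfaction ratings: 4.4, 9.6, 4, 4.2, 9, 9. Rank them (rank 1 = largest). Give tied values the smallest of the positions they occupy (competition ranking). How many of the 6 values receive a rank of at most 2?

Sorted (descending): 9.6, 9, 9, 4.4, 4.2, 4
The 2 values of 9 occupy positions 2–3 → each gets rank 2.
Ranks ≤ 2: {1, 2, 2} → 3 values.

3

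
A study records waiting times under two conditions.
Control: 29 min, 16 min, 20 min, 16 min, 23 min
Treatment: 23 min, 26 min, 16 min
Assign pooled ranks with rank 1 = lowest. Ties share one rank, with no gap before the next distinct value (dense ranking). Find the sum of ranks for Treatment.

Sorted (ascending): 16, 16, 16, 20, 23, 23, 26, 29
The 3 values of 16 share dense rank 1.
The 2 values of 23 share dense rank 3.
Remaining distinct values take the next consecutive integers.
Treatment values → pooled ranks: 23→3, 26→4, 16→1
Rank sum = 3 + 4 + 1 = 8

8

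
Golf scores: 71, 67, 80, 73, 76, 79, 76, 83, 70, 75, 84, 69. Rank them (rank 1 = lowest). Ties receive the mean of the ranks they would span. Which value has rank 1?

Sorted (ascending): 67, 69, 70, 71, 73, 75, 76, 76, 79, 80, 83, 84
The 2 values of 76 occupy positions 7–8 → average rank (7+8)/2 = 7.5.
Rank 1 → value 67.

67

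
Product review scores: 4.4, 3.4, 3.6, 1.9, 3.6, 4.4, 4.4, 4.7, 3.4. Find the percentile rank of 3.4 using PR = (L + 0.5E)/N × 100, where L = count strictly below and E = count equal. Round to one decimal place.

22.2

N = 9.
Strictly below 3.4: 1. Equal to 3.4: 2.
PR = (1 + 0.5·2)/9 × 100 = 22.2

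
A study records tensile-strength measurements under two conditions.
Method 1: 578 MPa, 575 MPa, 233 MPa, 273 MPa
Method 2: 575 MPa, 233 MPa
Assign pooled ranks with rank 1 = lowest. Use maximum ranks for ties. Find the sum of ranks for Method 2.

Sorted (ascending): 233, 233, 273, 575, 575, 578
The 2 values of 233 occupy positions 1–2 → each gets rank 2.
The 2 values of 575 occupy positions 4–5 → each gets rank 5.
Method 2 values → pooled ranks: 575→5, 233→2
Rank sum = 5 + 2 = 7

7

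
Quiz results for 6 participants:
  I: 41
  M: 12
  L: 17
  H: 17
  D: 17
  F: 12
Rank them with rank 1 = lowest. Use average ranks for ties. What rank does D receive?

4

Sorted (ascending): 12, 12, 17, 17, 17, 41
The 2 values of 12 occupy positions 1–2 → average rank (1+2)/2 = 1.5.
The 3 values of 17 occupy positions 3–5 → average rank 4.
D has value 17 → rank 4.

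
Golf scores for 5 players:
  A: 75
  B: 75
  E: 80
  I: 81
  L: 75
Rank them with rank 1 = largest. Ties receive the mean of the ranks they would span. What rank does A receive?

4

Sorted (descending): 81, 80, 75, 75, 75
The 3 values of 75 occupy positions 3–5 → average rank 4.
A has value 75 → rank 4.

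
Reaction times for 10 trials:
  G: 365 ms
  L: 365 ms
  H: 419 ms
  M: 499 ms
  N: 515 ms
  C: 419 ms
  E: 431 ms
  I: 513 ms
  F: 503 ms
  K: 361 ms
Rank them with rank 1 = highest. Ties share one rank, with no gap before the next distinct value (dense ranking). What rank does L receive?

Sorted (descending): 515, 513, 503, 499, 431, 419, 419, 365, 365, 361
The 2 values of 419 share dense rank 6.
The 2 values of 365 share dense rank 7.
Remaining distinct values take the next consecutive integers.
L has value 365 ms → rank 7.

7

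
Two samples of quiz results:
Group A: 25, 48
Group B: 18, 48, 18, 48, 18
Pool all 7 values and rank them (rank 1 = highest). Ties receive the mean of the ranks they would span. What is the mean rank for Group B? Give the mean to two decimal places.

4.40

Sorted (descending): 48, 48, 48, 25, 18, 18, 18
The 3 values of 48 occupy positions 1–3 → average rank 2.
The 3 values of 18 occupy positions 5–7 → average rank 6.
Group B values → pooled ranks: 18→6, 48→2, 18→6, 48→2, 18→6
Mean rank = (6 + 2 + 6 + 2 + 6) / 5 = 4.40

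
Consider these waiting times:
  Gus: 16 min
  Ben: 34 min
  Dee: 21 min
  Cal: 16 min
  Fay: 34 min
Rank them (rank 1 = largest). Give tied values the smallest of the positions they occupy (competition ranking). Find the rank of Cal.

4

Sorted (descending): 34, 34, 21, 16, 16
The 2 values of 34 occupy positions 1–2 → each gets rank 1.
The 2 values of 16 occupy positions 4–5 → each gets rank 4.
Cal has value 16 min → rank 4.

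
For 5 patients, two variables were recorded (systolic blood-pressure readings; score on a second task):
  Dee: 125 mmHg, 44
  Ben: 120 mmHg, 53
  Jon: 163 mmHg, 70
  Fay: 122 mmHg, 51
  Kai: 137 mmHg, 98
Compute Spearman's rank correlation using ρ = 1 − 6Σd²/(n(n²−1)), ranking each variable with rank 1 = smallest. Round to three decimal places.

Ranks of variable 1: 3, 1, 5, 2, 4
Ranks of variable 2: 1, 3, 4, 2, 5
d = r₁ − r₂: 2, -2, 1, 0, -1
d²: 4, 4, 1, 0, 1; Σd² = 10
ρ = 1 − 6·10/(5·24) = 1 − 60/120 = 0.500

0.500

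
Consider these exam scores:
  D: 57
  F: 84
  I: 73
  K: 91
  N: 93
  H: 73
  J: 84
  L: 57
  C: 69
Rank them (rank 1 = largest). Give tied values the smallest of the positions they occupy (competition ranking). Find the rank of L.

Sorted (descending): 93, 91, 84, 84, 73, 73, 69, 57, 57
The 2 values of 84 occupy positions 3–4 → each gets rank 3.
The 2 values of 73 occupy positions 5–6 → each gets rank 5.
The 2 values of 57 occupy positions 8–9 → each gets rank 8.
L has value 57 → rank 8.

8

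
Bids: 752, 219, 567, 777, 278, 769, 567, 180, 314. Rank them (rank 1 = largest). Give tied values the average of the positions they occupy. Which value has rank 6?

Sorted (descending): 777, 769, 752, 567, 567, 314, 278, 219, 180
The 2 values of 567 occupy positions 4–5 → average rank (4+5)/2 = 4.5.
Rank 6 → value 314.

314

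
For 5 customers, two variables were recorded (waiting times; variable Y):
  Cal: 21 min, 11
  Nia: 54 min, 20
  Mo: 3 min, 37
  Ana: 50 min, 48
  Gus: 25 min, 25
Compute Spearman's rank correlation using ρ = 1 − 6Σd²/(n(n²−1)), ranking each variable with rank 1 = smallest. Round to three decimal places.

Ranks of variable 1: 2, 5, 1, 4, 3
Ranks of variable 2: 1, 2, 4, 5, 3
d = r₁ − r₂: 1, 3, -3, -1, 0
d²: 1, 9, 9, 1, 0; Σd² = 20
ρ = 1 − 6·20/(5·24) = 1 − 120/120 = 0.000

0.000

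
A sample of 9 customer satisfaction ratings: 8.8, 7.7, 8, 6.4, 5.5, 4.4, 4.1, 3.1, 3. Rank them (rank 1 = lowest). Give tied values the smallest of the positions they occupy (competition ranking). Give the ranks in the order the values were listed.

Sorted (ascending): 3, 3.1, 4.1, 4.4, 5.5, 6.4, 7.7, 8, 8.8
No ties — each value takes its position as its rank.

9, 7, 8, 6, 5, 4, 3, 2, 1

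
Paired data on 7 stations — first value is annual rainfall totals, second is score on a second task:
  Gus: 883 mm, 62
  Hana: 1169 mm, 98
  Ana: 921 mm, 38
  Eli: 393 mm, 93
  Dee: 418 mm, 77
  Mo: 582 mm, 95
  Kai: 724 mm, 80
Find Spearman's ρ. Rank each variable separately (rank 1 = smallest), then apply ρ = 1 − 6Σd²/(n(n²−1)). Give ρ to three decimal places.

Ranks of variable 1: 5, 7, 6, 1, 2, 3, 4
Ranks of variable 2: 2, 7, 1, 5, 3, 6, 4
d = r₁ − r₂: 3, 0, 5, -4, -1, -3, 0
d²: 9, 0, 25, 16, 1, 9, 0; Σd² = 60
ρ = 1 − 6·60/(7·48) = 1 − 360/336 = -0.071

-0.071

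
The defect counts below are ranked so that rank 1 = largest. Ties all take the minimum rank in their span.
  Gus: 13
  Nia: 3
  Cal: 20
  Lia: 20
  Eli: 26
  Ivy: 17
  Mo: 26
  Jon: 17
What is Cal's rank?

3

Sorted (descending): 26, 26, 20, 20, 17, 17, 13, 3
The 2 values of 26 occupy positions 1–2 → each gets rank 1.
The 2 values of 20 occupy positions 3–4 → each gets rank 3.
The 2 values of 17 occupy positions 5–6 → each gets rank 5.
Cal has value 20 → rank 3.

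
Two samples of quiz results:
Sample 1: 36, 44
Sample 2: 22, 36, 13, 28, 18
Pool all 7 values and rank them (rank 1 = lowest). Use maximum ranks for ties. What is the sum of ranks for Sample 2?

Sorted (ascending): 13, 18, 22, 28, 36, 36, 44
The 2 values of 36 occupy positions 5–6 → each gets rank 6.
Sample 2 values → pooled ranks: 22→3, 36→6, 13→1, 28→4, 18→2
Rank sum = 3 + 6 + 1 + 4 + 2 = 16

16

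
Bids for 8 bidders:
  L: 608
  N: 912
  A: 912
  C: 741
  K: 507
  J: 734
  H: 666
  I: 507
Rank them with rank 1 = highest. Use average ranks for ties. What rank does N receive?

Sorted (descending): 912, 912, 741, 734, 666, 608, 507, 507
The 2 values of 912 occupy positions 1–2 → average rank (1+2)/2 = 1.5.
The 2 values of 507 occupy positions 7–8 → average rank (7+8)/2 = 7.5.
N has value 912 → rank 1.5.

1.5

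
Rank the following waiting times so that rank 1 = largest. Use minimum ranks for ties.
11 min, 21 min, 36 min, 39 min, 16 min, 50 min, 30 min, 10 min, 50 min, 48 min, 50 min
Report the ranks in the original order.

10, 8, 6, 5, 9, 1, 7, 11, 1, 4, 1

Sorted (descending): 50, 50, 50, 48, 39, 36, 30, 21, 16, 11, 10
The 3 values of 50 occupy positions 1–3 → each gets rank 1.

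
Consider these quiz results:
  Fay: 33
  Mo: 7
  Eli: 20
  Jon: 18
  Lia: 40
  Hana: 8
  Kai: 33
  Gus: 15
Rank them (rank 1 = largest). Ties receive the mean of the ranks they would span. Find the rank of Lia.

Sorted (descending): 40, 33, 33, 20, 18, 15, 8, 7
The 2 values of 33 occupy positions 2–3 → average rank (2+3)/2 = 2.5.
Lia has value 40 → rank 1.

1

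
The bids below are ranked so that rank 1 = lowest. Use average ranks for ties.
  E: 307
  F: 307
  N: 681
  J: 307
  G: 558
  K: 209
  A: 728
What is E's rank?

3

Sorted (ascending): 209, 307, 307, 307, 558, 681, 728
The 3 values of 307 occupy positions 2–4 → average rank 3.
E has value 307 → rank 3.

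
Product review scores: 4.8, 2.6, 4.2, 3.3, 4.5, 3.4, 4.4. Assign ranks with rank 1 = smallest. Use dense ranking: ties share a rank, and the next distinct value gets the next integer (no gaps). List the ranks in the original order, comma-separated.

7, 1, 4, 2, 6, 3, 5

Sorted (ascending): 2.6, 3.3, 3.4, 4.2, 4.4, 4.5, 4.8
No ties — each value takes its position as its rank.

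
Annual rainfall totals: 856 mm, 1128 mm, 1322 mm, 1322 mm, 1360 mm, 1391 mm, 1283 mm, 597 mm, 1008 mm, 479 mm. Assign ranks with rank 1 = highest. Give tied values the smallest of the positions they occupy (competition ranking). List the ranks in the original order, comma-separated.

8, 6, 3, 3, 2, 1, 5, 9, 7, 10

Sorted (descending): 1391, 1360, 1322, 1322, 1283, 1128, 1008, 856, 597, 479
The 2 values of 1322 occupy positions 3–4 → each gets rank 3.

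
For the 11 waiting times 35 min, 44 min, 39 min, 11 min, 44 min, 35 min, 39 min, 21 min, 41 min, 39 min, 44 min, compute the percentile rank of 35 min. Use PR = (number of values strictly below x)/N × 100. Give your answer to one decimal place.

N = 11.
Strictly below 35: 2. Equal to 35: 2.
PR = 2/11 × 100 = 18.2

18.2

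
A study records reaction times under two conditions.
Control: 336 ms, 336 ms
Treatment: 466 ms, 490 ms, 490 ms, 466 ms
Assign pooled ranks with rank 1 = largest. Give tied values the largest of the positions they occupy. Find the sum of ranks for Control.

12

Sorted (descending): 490, 490, 466, 466, 336, 336
The 2 values of 490 occupy positions 1–2 → each gets rank 2.
The 2 values of 466 occupy positions 3–4 → each gets rank 4.
The 2 values of 336 occupy positions 5–6 → each gets rank 6.
Control values → pooled ranks: 336→6, 336→6
Rank sum = 6 + 6 = 12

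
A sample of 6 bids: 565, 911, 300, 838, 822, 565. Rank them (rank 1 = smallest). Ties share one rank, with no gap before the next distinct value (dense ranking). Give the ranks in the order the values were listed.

2, 5, 1, 4, 3, 2

Sorted (ascending): 300, 565, 565, 822, 838, 911
The 2 values of 565 share dense rank 2.
Remaining distinct values take the next consecutive integers.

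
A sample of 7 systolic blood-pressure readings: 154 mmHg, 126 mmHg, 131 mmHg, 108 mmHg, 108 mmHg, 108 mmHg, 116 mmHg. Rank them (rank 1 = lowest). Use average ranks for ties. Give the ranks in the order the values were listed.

7, 5, 6, 2, 2, 2, 4

Sorted (ascending): 108, 108, 108, 116, 126, 131, 154
The 3 values of 108 occupy positions 1–3 → average rank 2.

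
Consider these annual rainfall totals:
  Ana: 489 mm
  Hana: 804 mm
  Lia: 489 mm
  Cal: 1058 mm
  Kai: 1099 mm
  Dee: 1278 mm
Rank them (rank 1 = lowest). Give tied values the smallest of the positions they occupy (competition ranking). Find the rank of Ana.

Sorted (ascending): 489, 489, 804, 1058, 1099, 1278
The 2 values of 489 occupy positions 1–2 → each gets rank 1.
Ana has value 489 mm → rank 1.

1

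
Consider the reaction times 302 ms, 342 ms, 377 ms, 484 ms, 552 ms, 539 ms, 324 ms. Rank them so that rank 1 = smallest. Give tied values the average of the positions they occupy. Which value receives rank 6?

539

Sorted (ascending): 302, 324, 342, 377, 484, 539, 552
No ties — each value takes its position as its rank.
Rank 6 → value 539.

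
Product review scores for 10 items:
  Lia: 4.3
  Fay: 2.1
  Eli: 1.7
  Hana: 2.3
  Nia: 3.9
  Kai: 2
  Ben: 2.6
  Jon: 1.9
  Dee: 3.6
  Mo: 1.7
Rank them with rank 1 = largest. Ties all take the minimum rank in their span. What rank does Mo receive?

9

Sorted (descending): 4.3, 3.9, 3.6, 2.6, 2.3, 2.1, 2, 1.9, 1.7, 1.7
The 2 values of 1.7 occupy positions 9–10 → each gets rank 9.
Mo has value 1.7 → rank 9.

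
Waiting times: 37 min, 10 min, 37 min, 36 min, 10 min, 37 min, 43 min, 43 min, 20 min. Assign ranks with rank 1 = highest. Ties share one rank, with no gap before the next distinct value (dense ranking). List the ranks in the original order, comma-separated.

Sorted (descending): 43, 43, 37, 37, 37, 36, 20, 10, 10
The 2 values of 43 share dense rank 1.
The 3 values of 37 share dense rank 2.
The 2 values of 10 share dense rank 5.
Remaining distinct values take the next consecutive integers.

2, 5, 2, 3, 5, 2, 1, 1, 4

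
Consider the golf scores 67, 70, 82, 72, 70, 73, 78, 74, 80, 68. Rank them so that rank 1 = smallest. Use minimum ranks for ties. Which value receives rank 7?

74

Sorted (ascending): 67, 68, 70, 70, 72, 73, 74, 78, 80, 82
The 2 values of 70 occupy positions 3–4 → each gets rank 3.
Rank 7 → value 74.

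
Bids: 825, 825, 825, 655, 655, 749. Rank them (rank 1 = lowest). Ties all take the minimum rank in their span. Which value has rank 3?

749

Sorted (ascending): 655, 655, 749, 825, 825, 825
The 2 values of 655 occupy positions 1–2 → each gets rank 1.
The 3 values of 825 occupy positions 4–6 → each gets rank 4.
Rank 3 → value 749.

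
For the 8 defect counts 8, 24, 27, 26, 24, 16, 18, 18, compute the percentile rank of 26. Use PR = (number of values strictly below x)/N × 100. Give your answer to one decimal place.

N = 8.
Strictly below 26: 6. Equal to 26: 1.
PR = 6/8 × 100 = 75.0

75.0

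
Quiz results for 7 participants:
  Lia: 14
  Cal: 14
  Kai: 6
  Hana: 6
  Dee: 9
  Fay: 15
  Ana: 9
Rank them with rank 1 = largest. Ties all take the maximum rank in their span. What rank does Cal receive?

Sorted (descending): 15, 14, 14, 9, 9, 6, 6
The 2 values of 14 occupy positions 2–3 → each gets rank 3.
The 2 values of 9 occupy positions 4–5 → each gets rank 5.
The 2 values of 6 occupy positions 6–7 → each gets rank 7.
Cal has value 14 → rank 3.

3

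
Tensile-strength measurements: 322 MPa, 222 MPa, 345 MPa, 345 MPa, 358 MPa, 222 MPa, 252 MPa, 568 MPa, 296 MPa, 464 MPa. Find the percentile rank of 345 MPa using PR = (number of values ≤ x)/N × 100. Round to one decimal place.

N = 10.
Strictly below 345: 5. Equal to 345: 2.
PR = 7/10 × 100 = 70.0

70.0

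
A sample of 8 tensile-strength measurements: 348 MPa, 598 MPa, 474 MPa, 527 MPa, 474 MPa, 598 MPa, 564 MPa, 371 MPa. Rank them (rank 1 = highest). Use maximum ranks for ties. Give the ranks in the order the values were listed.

8, 2, 6, 4, 6, 2, 3, 7

Sorted (descending): 598, 598, 564, 527, 474, 474, 371, 348
The 2 values of 598 occupy positions 1–2 → each gets rank 2.
The 2 values of 474 occupy positions 5–6 → each gets rank 6.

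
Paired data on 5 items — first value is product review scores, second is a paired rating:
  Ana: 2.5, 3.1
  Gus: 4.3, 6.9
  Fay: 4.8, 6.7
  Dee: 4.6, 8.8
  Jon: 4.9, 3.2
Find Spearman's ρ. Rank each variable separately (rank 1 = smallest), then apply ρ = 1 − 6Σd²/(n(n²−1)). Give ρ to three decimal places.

Ranks of variable 1: 1, 2, 4, 3, 5
Ranks of variable 2: 1, 4, 3, 5, 2
d = r₁ − r₂: 0, -2, 1, -2, 3
d²: 0, 4, 1, 4, 9; Σd² = 18
ρ = 1 − 6·18/(5·24) = 1 − 108/120 = 0.100

0.100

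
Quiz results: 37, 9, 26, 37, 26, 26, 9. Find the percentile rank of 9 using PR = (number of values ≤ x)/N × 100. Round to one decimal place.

28.6

N = 7.
Strictly below 9: 0. Equal to 9: 2.
PR = 2/7 × 100 = 28.6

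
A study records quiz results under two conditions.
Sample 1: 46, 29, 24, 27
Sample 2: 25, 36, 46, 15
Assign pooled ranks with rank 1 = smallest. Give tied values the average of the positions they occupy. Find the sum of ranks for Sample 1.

18.5

Sorted (ascending): 15, 24, 25, 27, 29, 36, 46, 46
The 2 values of 46 occupy positions 7–8 → average rank (7+8)/2 = 7.5.
Sample 1 values → pooled ranks: 46→7.5, 29→5, 24→2, 27→4
Rank sum = 7.5 + 5 + 2 + 4 = 18.5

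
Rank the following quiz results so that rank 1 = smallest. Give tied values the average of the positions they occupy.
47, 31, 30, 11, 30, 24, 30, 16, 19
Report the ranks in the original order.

9, 8, 6, 1, 6, 4, 6, 2, 3

Sorted (ascending): 11, 16, 19, 24, 30, 30, 30, 31, 47
The 3 values of 30 occupy positions 5–7 → average rank 6.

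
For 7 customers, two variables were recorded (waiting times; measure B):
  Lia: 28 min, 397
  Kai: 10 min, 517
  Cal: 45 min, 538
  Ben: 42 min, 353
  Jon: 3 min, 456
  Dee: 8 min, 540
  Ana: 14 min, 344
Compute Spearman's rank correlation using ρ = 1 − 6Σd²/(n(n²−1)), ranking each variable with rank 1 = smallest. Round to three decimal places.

-0.214

Ranks of variable 1: 5, 3, 7, 6, 1, 2, 4
Ranks of variable 2: 3, 5, 6, 2, 4, 7, 1
d = r₁ − r₂: 2, -2, 1, 4, -3, -5, 3
d²: 4, 4, 1, 16, 9, 25, 9; Σd² = 68
ρ = 1 − 6·68/(7·48) = 1 − 408/336 = -0.214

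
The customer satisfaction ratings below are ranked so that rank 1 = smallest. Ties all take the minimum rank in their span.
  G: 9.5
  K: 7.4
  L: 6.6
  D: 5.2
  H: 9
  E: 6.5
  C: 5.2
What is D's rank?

Sorted (ascending): 5.2, 5.2, 6.5, 6.6, 7.4, 9, 9.5
The 2 values of 5.2 occupy positions 1–2 → each gets rank 1.
D has value 5.2 → rank 1.

1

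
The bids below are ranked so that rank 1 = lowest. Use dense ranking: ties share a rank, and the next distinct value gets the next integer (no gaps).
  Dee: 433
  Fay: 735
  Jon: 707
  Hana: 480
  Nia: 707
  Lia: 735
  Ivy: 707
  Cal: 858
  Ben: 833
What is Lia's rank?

4

Sorted (ascending): 433, 480, 707, 707, 707, 735, 735, 833, 858
The 3 values of 707 share dense rank 3.
The 2 values of 735 share dense rank 4.
Remaining distinct values take the next consecutive integers.
Lia has value 735 → rank 4.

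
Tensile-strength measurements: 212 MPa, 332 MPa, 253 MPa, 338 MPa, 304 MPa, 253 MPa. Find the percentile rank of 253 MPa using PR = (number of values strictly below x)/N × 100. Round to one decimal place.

16.7

N = 6.
Strictly below 253: 1. Equal to 253: 2.
PR = 1/6 × 100 = 16.7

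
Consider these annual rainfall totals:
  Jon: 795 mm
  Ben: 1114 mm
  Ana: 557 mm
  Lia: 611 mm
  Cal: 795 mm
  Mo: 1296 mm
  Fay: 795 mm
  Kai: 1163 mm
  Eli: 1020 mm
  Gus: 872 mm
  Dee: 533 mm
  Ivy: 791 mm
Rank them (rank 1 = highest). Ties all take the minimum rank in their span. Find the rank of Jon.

6

Sorted (descending): 1296, 1163, 1114, 1020, 872, 795, 795, 795, 791, 611, 557, 533
The 3 values of 795 occupy positions 6–8 → each gets rank 6.
Jon has value 795 mm → rank 6.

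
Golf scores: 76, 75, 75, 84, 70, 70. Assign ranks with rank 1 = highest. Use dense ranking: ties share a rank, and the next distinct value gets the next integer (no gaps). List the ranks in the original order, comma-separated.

2, 3, 3, 1, 4, 4

Sorted (descending): 84, 76, 75, 75, 70, 70
The 2 values of 75 share dense rank 3.
The 2 values of 70 share dense rank 4.
Remaining distinct values take the next consecutive integers.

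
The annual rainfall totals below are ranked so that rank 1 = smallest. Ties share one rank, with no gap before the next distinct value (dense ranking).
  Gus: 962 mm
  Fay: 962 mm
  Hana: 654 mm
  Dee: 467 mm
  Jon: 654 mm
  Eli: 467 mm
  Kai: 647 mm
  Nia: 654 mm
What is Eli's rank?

Sorted (ascending): 467, 467, 647, 654, 654, 654, 962, 962
The 2 values of 467 share dense rank 1.
The 3 values of 654 share dense rank 3.
The 2 values of 962 share dense rank 4.
Remaining distinct values take the next consecutive integers.
Eli has value 467 mm → rank 1.

1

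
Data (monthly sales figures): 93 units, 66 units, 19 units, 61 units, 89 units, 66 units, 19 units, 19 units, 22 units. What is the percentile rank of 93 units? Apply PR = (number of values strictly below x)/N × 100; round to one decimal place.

N = 9.
Strictly below 93: 8. Equal to 93: 1.
PR = 8/9 × 100 = 88.9

88.9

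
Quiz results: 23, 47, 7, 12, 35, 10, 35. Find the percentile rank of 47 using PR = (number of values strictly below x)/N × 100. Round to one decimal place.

N = 7.
Strictly below 47: 6. Equal to 47: 1.
PR = 6/7 × 100 = 85.7

85.7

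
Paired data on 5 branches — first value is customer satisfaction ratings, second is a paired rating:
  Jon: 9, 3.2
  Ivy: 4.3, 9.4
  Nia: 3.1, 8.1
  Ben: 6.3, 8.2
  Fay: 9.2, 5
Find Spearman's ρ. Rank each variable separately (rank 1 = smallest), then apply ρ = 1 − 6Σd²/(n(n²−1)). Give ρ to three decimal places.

-0.600

Ranks of variable 1: 4, 2, 1, 3, 5
Ranks of variable 2: 1, 5, 3, 4, 2
d = r₁ − r₂: 3, -3, -2, -1, 3
d²: 9, 9, 4, 1, 9; Σd² = 32
ρ = 1 − 6·32/(5·24) = 1 − 192/120 = -0.600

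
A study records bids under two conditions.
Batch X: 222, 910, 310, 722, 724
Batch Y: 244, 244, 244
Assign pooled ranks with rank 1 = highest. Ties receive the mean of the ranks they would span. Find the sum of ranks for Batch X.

18

Sorted (descending): 910, 724, 722, 310, 244, 244, 244, 222
The 3 values of 244 occupy positions 5–7 → average rank 6.
Batch X values → pooled ranks: 222→8, 910→1, 310→4, 722→3, 724→2
Rank sum = 8 + 1 + 4 + 3 + 2 = 18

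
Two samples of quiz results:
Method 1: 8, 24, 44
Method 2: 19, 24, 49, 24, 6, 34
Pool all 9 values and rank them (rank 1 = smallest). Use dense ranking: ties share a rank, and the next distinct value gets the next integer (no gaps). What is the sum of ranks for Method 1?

12

Sorted (ascending): 6, 8, 19, 24, 24, 24, 34, 44, 49
The 3 values of 24 share dense rank 4.
Remaining distinct values take the next consecutive integers.
Method 1 values → pooled ranks: 8→2, 24→4, 44→6
Rank sum = 2 + 4 + 6 = 12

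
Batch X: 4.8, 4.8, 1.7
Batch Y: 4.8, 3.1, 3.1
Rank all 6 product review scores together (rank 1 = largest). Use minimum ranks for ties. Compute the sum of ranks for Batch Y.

Sorted (descending): 4.8, 4.8, 4.8, 3.1, 3.1, 1.7
The 3 values of 4.8 occupy positions 1–3 → each gets rank 1.
The 2 values of 3.1 occupy positions 4–5 → each gets rank 4.
Batch Y values → pooled ranks: 4.8→1, 3.1→4, 3.1→4
Rank sum = 1 + 4 + 4 = 9

9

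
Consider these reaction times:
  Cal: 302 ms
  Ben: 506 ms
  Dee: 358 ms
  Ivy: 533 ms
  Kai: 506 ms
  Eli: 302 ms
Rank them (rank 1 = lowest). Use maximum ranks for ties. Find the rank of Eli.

Sorted (ascending): 302, 302, 358, 506, 506, 533
The 2 values of 302 occupy positions 1–2 → each gets rank 2.
The 2 values of 506 occupy positions 4–5 → each gets rank 5.
Eli has value 302 ms → rank 2.

2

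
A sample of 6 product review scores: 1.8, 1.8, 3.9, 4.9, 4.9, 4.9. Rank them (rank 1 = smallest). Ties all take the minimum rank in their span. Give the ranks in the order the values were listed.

Sorted (ascending): 1.8, 1.8, 3.9, 4.9, 4.9, 4.9
The 2 values of 1.8 occupy positions 1–2 → each gets rank 1.
The 3 values of 4.9 occupy positions 4–6 → each gets rank 4.

1, 1, 3, 4, 4, 4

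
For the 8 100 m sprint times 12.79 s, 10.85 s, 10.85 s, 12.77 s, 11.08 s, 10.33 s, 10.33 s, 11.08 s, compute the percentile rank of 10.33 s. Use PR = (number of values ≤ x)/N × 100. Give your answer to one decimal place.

N = 8.
Strictly below 10.33: 0. Equal to 10.33: 2.
PR = 2/8 × 100 = 25.0

25.0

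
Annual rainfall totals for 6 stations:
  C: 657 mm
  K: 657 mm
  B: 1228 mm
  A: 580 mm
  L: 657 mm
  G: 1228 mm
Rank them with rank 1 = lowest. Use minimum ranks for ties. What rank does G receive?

Sorted (ascending): 580, 657, 657, 657, 1228, 1228
The 3 values of 657 occupy positions 2–4 → each gets rank 2.
The 2 values of 1228 occupy positions 5–6 → each gets rank 5.
G has value 1228 mm → rank 5.

5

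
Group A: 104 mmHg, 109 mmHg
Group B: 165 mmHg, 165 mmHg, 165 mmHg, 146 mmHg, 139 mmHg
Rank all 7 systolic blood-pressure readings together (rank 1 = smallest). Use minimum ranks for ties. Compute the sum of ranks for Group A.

Sorted (ascending): 104, 109, 139, 146, 165, 165, 165
The 3 values of 165 occupy positions 5–7 → each gets rank 5.
Group A values → pooled ranks: 104→1, 109→2
Rank sum = 1 + 2 = 3

3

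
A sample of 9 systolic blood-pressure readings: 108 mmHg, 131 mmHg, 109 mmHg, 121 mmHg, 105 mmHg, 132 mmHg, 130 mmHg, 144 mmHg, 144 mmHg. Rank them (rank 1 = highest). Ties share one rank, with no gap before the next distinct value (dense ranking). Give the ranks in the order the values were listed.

7, 3, 6, 5, 8, 2, 4, 1, 1

Sorted (descending): 144, 144, 132, 131, 130, 121, 109, 108, 105
The 2 values of 144 share dense rank 1.
Remaining distinct values take the next consecutive integers.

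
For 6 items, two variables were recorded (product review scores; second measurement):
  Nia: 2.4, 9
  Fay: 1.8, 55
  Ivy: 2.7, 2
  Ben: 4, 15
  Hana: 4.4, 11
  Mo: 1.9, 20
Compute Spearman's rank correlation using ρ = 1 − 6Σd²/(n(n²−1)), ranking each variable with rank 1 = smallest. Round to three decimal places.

Ranks of variable 1: 3, 1, 4, 5, 6, 2
Ranks of variable 2: 2, 6, 1, 4, 3, 5
d = r₁ − r₂: 1, -5, 3, 1, 3, -3
d²: 1, 25, 9, 1, 9, 9; Σd² = 54
ρ = 1 − 6·54/(6·35) = 1 − 324/210 = -0.543

-0.543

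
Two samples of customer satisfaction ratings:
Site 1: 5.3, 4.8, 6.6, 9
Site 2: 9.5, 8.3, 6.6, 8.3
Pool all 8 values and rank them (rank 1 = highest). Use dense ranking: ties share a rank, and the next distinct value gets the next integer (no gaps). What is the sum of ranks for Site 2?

11

Sorted (descending): 9.5, 9, 8.3, 8.3, 6.6, 6.6, 5.3, 4.8
The 2 values of 8.3 share dense rank 3.
The 2 values of 6.6 share dense rank 4.
Remaining distinct values take the next consecutive integers.
Site 2 values → pooled ranks: 9.5→1, 8.3→3, 6.6→4, 8.3→3
Rank sum = 1 + 3 + 4 + 3 = 11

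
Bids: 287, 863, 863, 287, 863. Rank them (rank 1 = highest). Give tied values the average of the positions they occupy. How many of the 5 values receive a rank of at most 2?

3

Sorted (descending): 863, 863, 863, 287, 287
The 3 values of 863 occupy positions 1–3 → average rank 2.
The 2 values of 287 occupy positions 4–5 → average rank (4+5)/2 = 4.5.
Ranks ≤ 2: {2, 2, 2} → 3 values.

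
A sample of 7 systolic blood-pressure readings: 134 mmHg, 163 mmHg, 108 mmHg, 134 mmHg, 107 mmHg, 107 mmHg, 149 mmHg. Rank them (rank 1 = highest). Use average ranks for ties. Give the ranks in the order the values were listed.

3.5, 1, 5, 3.5, 6.5, 6.5, 2

Sorted (descending): 163, 149, 134, 134, 108, 107, 107
The 2 values of 134 occupy positions 3–4 → average rank (3+4)/2 = 3.5.
The 2 values of 107 occupy positions 6–7 → average rank (6+7)/2 = 6.5.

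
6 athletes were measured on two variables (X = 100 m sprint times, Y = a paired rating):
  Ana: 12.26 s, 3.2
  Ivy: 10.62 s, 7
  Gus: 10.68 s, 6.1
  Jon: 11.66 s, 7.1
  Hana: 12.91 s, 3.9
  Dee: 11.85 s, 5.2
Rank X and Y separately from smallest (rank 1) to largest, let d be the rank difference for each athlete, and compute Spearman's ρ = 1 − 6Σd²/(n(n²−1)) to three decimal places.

Ranks of variable 1: 5, 1, 2, 3, 6, 4
Ranks of variable 2: 1, 5, 4, 6, 2, 3
d = r₁ − r₂: 4, -4, -2, -3, 4, 1
d²: 16, 16, 4, 9, 16, 1; Σd² = 62
ρ = 1 − 6·62/(6·35) = 1 − 372/210 = -0.771

-0.771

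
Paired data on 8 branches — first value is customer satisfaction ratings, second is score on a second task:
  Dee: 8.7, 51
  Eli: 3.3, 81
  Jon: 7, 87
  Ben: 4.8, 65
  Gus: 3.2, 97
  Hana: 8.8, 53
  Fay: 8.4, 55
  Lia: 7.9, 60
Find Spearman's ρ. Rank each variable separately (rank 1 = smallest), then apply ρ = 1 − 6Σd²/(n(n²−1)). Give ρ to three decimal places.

Ranks of variable 1: 7, 2, 4, 3, 1, 8, 6, 5
Ranks of variable 2: 1, 6, 7, 5, 8, 2, 3, 4
d = r₁ − r₂: 6, -4, -3, -2, -7, 6, 3, 1
d²: 36, 16, 9, 4, 49, 36, 9, 1; Σd² = 160
ρ = 1 − 6·160/(8·63) = 1 − 960/504 = -0.905

-0.905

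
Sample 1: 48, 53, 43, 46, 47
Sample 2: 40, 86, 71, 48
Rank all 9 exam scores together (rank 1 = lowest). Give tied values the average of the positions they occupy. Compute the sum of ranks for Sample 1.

Sorted (ascending): 40, 43, 46, 47, 48, 48, 53, 71, 86
The 2 values of 48 occupy positions 5–6 → average rank (5+6)/2 = 5.5.
Sample 1 values → pooled ranks: 48→5.5, 53→7, 43→2, 46→3, 47→4
Rank sum = 5.5 + 7 + 2 + 3 + 4 = 21.5

21.5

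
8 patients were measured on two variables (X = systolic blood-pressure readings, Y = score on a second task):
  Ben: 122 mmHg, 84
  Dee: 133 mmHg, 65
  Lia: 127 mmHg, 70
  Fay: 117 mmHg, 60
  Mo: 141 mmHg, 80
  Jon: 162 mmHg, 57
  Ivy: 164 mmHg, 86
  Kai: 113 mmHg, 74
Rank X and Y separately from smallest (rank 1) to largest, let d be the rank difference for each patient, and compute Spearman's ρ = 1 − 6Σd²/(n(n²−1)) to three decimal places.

0.143

Ranks of variable 1: 3, 5, 4, 2, 6, 7, 8, 1
Ranks of variable 2: 7, 3, 4, 2, 6, 1, 8, 5
d = r₁ − r₂: -4, 2, 0, 0, 0, 6, 0, -4
d²: 16, 4, 0, 0, 0, 36, 0, 16; Σd² = 72
ρ = 1 − 6·72/(8·63) = 1 − 432/504 = 0.143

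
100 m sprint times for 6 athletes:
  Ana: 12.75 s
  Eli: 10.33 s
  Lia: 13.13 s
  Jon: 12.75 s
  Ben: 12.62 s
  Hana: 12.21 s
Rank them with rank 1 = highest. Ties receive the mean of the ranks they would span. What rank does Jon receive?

2.5

Sorted (descending): 13.13, 12.75, 12.75, 12.62, 12.21, 10.33
The 2 values of 12.75 occupy positions 2–3 → average rank (2+3)/2 = 2.5.
Jon has value 12.75 s → rank 2.5.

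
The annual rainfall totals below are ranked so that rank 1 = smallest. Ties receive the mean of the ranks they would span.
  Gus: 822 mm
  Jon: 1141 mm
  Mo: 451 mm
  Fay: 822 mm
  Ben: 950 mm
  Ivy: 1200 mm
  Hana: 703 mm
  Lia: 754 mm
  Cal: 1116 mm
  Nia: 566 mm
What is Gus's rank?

Sorted (ascending): 451, 566, 703, 754, 822, 822, 950, 1116, 1141, 1200
The 2 values of 822 occupy positions 5–6 → average rank (5+6)/2 = 5.5.
Gus has value 822 mm → rank 5.5.

5.5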